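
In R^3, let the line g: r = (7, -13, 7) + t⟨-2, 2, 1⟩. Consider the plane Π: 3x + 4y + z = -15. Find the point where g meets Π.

(1, -7, 10)

Substitute r = (7, -13, 7) + t(-2, 2, 1) into the plane: -24 + 3t = -15, so t = 3.
Intersection: (7, -13, 7) + 3·(-2, 2, 1) = (1, -7, 10).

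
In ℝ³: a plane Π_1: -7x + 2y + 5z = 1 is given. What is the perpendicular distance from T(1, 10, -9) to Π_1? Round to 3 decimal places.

3.737

n·T − d = (-7)·(1) + (2)·(10) + (5)·(-9) − 1 = -33; |n| = √78.
Distance = |-33| / √78 = 33/√78 ≈ 3.737.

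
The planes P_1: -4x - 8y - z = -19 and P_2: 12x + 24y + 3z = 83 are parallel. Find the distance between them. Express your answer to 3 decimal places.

0.963

Rescale P_2 by 1/(-3): -4x - 8y - z = -83/3. Then distance = |-19 − (-83/3)| / √81 ≈ 0.963.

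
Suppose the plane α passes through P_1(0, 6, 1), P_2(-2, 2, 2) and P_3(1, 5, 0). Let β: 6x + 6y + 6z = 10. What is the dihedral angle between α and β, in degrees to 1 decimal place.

P_1P_2 = (-2, -4, 1), P_1P_3 = (1, -1, -1); a normal to α is P_1P_2 × P_1P_3 = (5, -1, 6).
Using P_1: α has equation 5x - y + 6z = 0.
cos θ = |n₁·n₂| / (|n₁||n₂|) = |60| / (√62 · √108).
θ = arccos(0.73324) ≈ 42.8°.

42.8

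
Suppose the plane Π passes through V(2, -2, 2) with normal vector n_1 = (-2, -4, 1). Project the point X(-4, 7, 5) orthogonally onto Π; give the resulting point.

(-6, 3, 6)

Π: n_1·r = n_1·V gives -2x - 4y + z = 6.
Foot = X − λn with λ = (n·X − d)/|n|² = (-15 − 6)/21 = -1.
Foot = (-4, 7, 5) − (-1)·(-2, -4, 1) = (-6, 3, 6).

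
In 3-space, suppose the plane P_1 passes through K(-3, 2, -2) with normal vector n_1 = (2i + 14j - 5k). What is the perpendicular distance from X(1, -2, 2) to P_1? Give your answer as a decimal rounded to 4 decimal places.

4.5333

P_1: n_1·r = n_1·K gives 2x + 14y - 5z = 32.
n·X − d = (2)·(1) + (14)·(-2) + (-5)·(2) − 32 = -68; |n| = √225.
Distance = |-68| / √225 = 68/√225 ≈ 4.5333.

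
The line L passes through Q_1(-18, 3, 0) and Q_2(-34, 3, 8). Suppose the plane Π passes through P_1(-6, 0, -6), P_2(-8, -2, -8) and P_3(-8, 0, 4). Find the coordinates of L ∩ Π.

A direction vector for L is Q_2 − Q_1 = (-16, 0, 8).
P_1P_2 = (-2, -2, -2), P_1P_3 = (-2, 0, 10); a normal to Π is P_1P_2 × P_1P_3 = (-20, 24, -4).
Using P_1: Π has equation -20x + 24y - 4z = 144.
Substitute r = (-18, 3, 0) + t(-16, 0, 8) into the plane: 432 + 288t = 144, so t = -1.
Intersection: (-18, 3, 0) + (-1)·(-16, 0, 8) = (-2, 3, -8).

(-2, 3, -8)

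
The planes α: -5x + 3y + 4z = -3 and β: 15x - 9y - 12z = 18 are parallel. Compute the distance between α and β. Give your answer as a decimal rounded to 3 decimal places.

Rescale β by 1/(-3): -5x + 3y + 4z = -6. Then distance = |-3 − (-6)| / √50 ≈ 0.424.

0.424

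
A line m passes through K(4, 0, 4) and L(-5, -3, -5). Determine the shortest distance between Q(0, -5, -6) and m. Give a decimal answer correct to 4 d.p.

A direction vector for m is L − K = (-9, -3, -9).
Taking (4, 0, 4) on m with direction v = (-9, -3, -9): w = Q − (4, 0, 4) = (-4, -5, -10), and w × v = (15, 54, -33).
Distance = |w × v| / |v| = √4230 / √171 ≈ 4.9736.

4.9736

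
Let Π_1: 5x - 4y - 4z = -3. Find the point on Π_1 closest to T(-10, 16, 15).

Foot = T − λn with λ = (n·T − d)/|n|² = (-174 − (-3))/57 = -3.
Foot = (-10, 16, 15) − (-3)·(5, -4, -4) = (5, 4, 3).

(5, 4, 3)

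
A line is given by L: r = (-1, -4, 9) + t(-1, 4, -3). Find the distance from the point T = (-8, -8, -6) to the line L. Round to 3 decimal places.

15.497

Taking (-1, -4, 9) on L with direction v = (-1, 4, -3): w = T − (-1, -4, 9) = (-7, -4, -15), and w × v = (72, -6, -32).
Distance = |w × v| / |v| = √6244 / √26 ≈ 15.497.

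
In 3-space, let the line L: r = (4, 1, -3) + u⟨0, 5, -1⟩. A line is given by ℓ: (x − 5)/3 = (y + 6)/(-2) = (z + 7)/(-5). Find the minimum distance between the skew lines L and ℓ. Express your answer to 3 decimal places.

ℓ has direction (3, -2, -5) through (5, -6, -7).
Common perpendicular direction n = (0, 5, -1) × (3, -2, -5) = (-27, -3, -15).
With w = (5, -6, -7) − (4, 1, -3) = (1, -7, -4), w · n = 54.
Distance = |w · n| / |n| = |54| / √963 ≈ 1.740.

1.740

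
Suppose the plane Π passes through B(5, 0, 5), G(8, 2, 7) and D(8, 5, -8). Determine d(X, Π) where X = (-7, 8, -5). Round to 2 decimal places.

BG = (3, 2, 2), BD = (3, 5, -13); a normal to Π is BG × BD = (-36, 45, 9).
Using B: Π has equation -36x + 45y + 9z = -135.
n·X − d = (-36)·(-7) + (45)·(8) + (9)·(-5) − (-135) = 702; |n| = √3402.
Distance = |702| / √3402 = 702/√3402 ≈ 12.04.

12.04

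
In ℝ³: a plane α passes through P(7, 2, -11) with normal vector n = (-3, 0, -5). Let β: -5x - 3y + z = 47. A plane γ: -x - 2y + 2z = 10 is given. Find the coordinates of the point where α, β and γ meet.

α: n·r = n·P gives -3x - 5z = 34.
Solving the 3×3 linear system -3x - 5z = 34, -5x - 3y + z = 47, -x - 2y + 2z = 10 (e.g. by elimination or Cramer's rule, determinant = -23) gives (-8, -3, -2).

(-8, -3, -2)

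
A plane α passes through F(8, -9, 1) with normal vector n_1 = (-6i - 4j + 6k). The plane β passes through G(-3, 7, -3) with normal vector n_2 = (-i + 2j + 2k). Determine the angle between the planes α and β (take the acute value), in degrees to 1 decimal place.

69.2

α: n_1·r = n_1·F gives -6x - 4y + 6z = -6.
β: n_2·r = n_2·G gives -x + 2y + 2z = 11.
cos θ = |n₁·n₂| / (|n₁||n₂|) = |10| / (√88 · √9).
θ = arccos(0.35533) ≈ 69.2°.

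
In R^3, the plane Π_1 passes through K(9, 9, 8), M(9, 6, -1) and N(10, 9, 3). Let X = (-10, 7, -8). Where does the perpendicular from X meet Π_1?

KM = (0, -3, -9), KN = (1, 0, -5); a normal to Π_1 is KM × KN = (15, -9, 3).
Using K: Π_1 has equation 15x - 9y + 3z = 78.
Foot = X − λn with λ = (n·X − d)/|n|² = (-237 − 78)/315 = -1.
Foot = (-10, 7, -8) − (-1)·(15, -9, 3) = (5, -2, -5).

(5, -2, -5)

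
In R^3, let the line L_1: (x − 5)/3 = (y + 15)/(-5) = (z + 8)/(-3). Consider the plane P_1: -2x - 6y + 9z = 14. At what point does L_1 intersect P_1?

(-1, -5, -2)

L_1 has direction (3, -5, -3) through (5, -15, -8).
Substitute r = (5, -15, -8) + t(3, -5, -3) into the plane: 8 + (-3)t = 14, so t = -2.
Intersection: (5, -15, -8) + (-2)·(3, -5, -3) = (-1, -5, -2).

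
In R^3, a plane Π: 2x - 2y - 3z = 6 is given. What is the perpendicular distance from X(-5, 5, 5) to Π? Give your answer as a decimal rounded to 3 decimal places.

n·X − d = (2)·(-5) + (-2)·(5) + (-3)·(5) − 6 = -41; |n| = √17.
Distance = |-41| / √17 = 41/√17 ≈ 9.944.

9.944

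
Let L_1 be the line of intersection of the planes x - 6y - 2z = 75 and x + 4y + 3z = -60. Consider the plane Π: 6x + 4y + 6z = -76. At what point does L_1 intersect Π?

(1, -10, -7)

Direction of L_1: (1, -6, -2) × (1, 4, 3) = (-10, -5, 10).
A point on L_1: solving the two plane equations with x = -15 gives (-15, -18, 9).
Substitute r = (-15, -18, 9) + t(-10, -5, 10) into the plane: -108 + (-20)t = -76, so t = -8/5.
Intersection: (-15, -18, 9) + (-8/5)·(-10, -5, 10) = (1, -10, -7).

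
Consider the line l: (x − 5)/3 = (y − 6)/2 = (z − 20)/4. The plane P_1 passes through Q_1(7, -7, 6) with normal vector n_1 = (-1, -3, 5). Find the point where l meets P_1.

l has direction (3, 2, 4) through (5, 6, 20).
P_1: n_1·r = n_1·Q_1 gives -x - 3y + 5z = 44.
Substitute r = (5, 6, 20) + t(3, 2, 4) into the plane: 77 + 11t = 44, so t = -3.
Intersection: (5, 6, 20) + (-3)·(3, 2, 4) = (-4, 0, 8).

(-4, 0, 8)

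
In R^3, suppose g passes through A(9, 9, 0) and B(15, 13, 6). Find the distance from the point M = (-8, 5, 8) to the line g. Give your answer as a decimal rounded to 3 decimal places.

A direction vector for g is B − A = (6, 4, 6).
Taking (9, 9, 0) on g with direction v = (6, 4, 6): w = M − (9, 9, 0) = (-17, -4, 8), and w × v = (-56, 150, -44).
Distance = |w × v| / |v| = √27572 / √88 ≈ 17.701.

17.701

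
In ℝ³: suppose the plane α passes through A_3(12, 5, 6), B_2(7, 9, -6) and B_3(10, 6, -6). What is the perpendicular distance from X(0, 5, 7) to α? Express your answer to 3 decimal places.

A_3B_2 = (-5, 4, -12), A_3B_3 = (-2, 1, -12); a normal to α is A_3B_2 × A_3B_3 = (-36, -36, 3).
Using A_3: α has equation -36x - 36y + 3z = -594.
n·X − d = (-36)·(0) + (-36)·(5) + (3)·(7) − (-594) = 435; |n| = √2601.
Distance = |435| / √2601 = 435/√2601 ≈ 8.529.

8.529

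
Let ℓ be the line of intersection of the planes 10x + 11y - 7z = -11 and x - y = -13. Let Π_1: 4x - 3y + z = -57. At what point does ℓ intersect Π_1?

Direction of ℓ: (10, 11, -7) × (1, -1, 0) = (-7, -7, -21).
A point on ℓ: solving the two plane equations with x = -7 gives (-7, 6, 1).
Substitute r = (-7, 6, 1) + t(-7, -7, -21) into the plane: -45 + (-28)t = -57, so t = 3/7.
Intersection: (-7, 6, 1) + (3/7)·(-7, -7, -21) = (-10, 3, -8).

(-10, 3, -8)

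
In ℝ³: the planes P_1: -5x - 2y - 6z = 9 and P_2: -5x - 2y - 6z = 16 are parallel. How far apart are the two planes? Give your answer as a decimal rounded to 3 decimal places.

Same normal n = (-5, -2, -6) with |n| = √65; distance = |9 − 16| / |n| = 7/√65 ≈ 0.868.

0.868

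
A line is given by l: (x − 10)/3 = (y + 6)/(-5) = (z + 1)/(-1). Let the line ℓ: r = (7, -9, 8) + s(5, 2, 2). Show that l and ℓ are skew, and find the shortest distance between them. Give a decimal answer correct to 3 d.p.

l has direction (3, -5, -1) through (10, -6, -1).
Common perpendicular direction n = (3, -5, -1) × (5, 2, 2) = (-8, -11, 31).
With w = (7, -9, 8) − (10, -6, -1) = (-3, -3, 9), w · n = 336.
Since n ≠ 0 the lines are not parallel, and w · n = 336 ≠ 0 so they do not intersect; hence they are skew.
Distance = |w · n| / |n| = |336| / √1146 ≈ 9.925.

9.925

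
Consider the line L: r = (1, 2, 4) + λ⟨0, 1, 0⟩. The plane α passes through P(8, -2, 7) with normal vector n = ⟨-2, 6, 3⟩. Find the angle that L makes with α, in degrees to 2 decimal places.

59.00

α: n·r = n·P gives -2x + 6y + 3z = -7.
sin θ = |n·v| / (|n||v|) = |6| / (√49 · √1) = 0.85714.
θ ≈ 59.00°.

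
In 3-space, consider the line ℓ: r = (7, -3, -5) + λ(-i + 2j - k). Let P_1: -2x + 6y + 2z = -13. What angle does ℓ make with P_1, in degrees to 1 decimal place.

sin θ = |n·v| / (|n||v|) = |12| / (√44 · √6) = 0.73855.
θ ≈ 47.6°.

47.6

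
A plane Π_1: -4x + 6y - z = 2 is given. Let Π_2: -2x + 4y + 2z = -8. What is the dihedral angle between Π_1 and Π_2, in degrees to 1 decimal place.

32.7

cos θ = |n₁·n₂| / (|n₁||n₂|) = |30| / (√53 · √24).
θ = arccos(0.84116) ≈ 32.7°.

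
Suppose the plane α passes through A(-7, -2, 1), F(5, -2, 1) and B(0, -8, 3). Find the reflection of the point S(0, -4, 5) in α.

(0, -6, -1)

AF = (12, 0, 0), AB = (7, -6, 2); a normal to α is AF × AB = (0, -24, -72).
Using A: α has equation -24y - 72z = -24.
λ = (n·S − d)/|n|² = (-264 − (-24))/5760 = -1/24.
Reflection = S − 2λn = (0, -4, 5) − (-1/12)·(0, -24, -72) = (0, -6, -1).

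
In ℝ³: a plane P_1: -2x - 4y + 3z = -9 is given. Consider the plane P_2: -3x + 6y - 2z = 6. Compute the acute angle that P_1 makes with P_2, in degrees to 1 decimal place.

cos θ = |n₁·n₂| / (|n₁||n₂|) = |-24| / (√29 · √49).
θ = arccos(0.63667) ≈ 50.5°.

50.5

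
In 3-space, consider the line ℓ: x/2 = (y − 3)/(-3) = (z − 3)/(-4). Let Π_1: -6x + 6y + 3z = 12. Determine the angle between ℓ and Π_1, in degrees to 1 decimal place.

ℓ has direction (2, -3, -4) through (0, 3, 3).
sin θ = |n·v| / (|n||v|) = |-42| / (√81 · √29) = 0.86658.
θ ≈ 60.1°.

60.1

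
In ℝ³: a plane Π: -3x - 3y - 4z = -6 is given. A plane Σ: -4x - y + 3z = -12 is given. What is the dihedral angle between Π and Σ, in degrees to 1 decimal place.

84.2

cos θ = |n₁·n₂| / (|n₁||n₂|) = |3| / (√34 · √26).
θ = arccos(0.10090) ≈ 84.2°.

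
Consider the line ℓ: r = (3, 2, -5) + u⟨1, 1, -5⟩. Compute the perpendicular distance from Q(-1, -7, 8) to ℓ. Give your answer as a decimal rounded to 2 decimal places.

6.38

Taking (3, 2, -5) on ℓ with direction v = (1, 1, -5): w = Q − (3, 2, -5) = (-4, -9, 13), and w × v = (32, -7, 5).
Distance = |w × v| / |v| = √1098 / √27 ≈ 6.38.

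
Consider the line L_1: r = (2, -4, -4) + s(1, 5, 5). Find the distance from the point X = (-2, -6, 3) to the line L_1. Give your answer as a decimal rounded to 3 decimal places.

Taking (2, -4, -4) on L_1 with direction v = (1, 5, 5): w = X − (2, -4, -4) = (-4, -2, 7), and w × v = (-45, 27, -18).
Distance = |w × v| / |v| = √3078 / √51 ≈ 7.769.

7.769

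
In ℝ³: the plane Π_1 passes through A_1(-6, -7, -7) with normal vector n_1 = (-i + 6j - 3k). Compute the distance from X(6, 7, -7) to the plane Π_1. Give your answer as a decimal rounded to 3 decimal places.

Π_1: n_1·r = n_1·A_1 gives -x + 6y - 3z = -15.
n·X − d = (-1)·(6) + (6)·(7) + (-3)·(-7) − (-15) = 72; |n| = √46.
Distance = |72| / √46 = 72/√46 ≈ 10.616.

10.616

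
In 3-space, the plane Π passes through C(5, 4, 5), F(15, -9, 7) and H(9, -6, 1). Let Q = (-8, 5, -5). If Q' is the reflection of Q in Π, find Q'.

CF = (10, -13, 2), CH = (4, -10, -4); a normal to Π is CF × CH = (72, 48, -48).
Using C: Π has equation 72x + 48y - 48z = 312.
λ = (n·Q − d)/|n|² = (-96 − 312)/9792 = -1/24.
Reflection = Q − 2λn = (-8, 5, -5) − (-1/12)·(72, 48, -48) = (-2, 9, -9).

(-2, 9, -9)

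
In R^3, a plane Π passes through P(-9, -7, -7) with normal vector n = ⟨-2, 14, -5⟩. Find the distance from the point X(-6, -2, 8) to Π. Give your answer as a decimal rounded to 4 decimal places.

0.7333

Π: n·r = n·P gives -2x + 14y - 5z = -45.
n·X − d = (-2)·(-6) + (14)·(-2) + (-5)·(8) − (-45) = -11; |n| = √225.
Distance = |-11| / √225 = 11/√225 ≈ 0.7333.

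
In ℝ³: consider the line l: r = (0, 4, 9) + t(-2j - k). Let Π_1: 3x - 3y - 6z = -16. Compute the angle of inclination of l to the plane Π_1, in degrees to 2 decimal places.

sin θ = |n·v| / (|n||v|) = |12| / (√54 · √5) = 0.73030.
θ ≈ 46.91°.

46.91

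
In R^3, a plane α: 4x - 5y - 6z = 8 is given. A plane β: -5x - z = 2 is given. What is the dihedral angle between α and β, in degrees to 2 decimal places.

cos θ = |n₁·n₂| / (|n₁||n₂|) = |-14| / (√77 · √26).
θ = arccos(0.31289) ≈ 71.77°.

71.77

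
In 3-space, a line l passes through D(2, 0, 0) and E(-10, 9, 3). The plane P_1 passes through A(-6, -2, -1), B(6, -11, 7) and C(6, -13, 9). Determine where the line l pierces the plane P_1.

(6, -3, -1)

A direction vector for l is E − D = (-12, 9, 3).
AB = (12, -9, 8), AC = (12, -11, 10); a normal to P_1 is AB × AC = (-2, -24, -24).
Using A: P_1 has equation -2x - 24y - 24z = 84.
Substitute r = (2, 0, 0) + t(-12, 9, 3) into the plane: -4 + (-264)t = 84, so t = -1/3.
Intersection: (2, 0, 0) + (-1/3)·(-12, 9, 3) = (6, -3, -1).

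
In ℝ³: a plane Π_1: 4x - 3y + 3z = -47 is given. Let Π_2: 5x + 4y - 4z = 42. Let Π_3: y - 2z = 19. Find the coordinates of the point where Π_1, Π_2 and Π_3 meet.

Solving the 3×3 linear system 4x - 3y + 3z = -47, 5x + 4y - 4z = 42, y - 2z = 19 (e.g. by elimination or Cramer's rule, determinant = -31) gives (-2, 7, -6).

(-2, 7, -6)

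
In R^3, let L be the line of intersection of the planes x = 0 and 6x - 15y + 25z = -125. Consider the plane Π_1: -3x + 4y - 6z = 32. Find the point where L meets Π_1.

(0, 5, -2)

Direction of L: (1, 0, 0) × (6, -15, 25) = (0, -25, -15).
A point on L: solving the two plane equations with y = 20 gives (0, 20, 7).
Substitute r = (0, 20, 7) + t(0, -25, -15) into the plane: 38 + (-10)t = 32, so t = 3/5.
Intersection: (0, 20, 7) + (3/5)·(0, -25, -15) = (0, 5, -2).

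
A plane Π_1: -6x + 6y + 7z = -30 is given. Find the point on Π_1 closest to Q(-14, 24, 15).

Foot = Q − λn with λ = (n·Q − d)/|n|² = (333 − (-30))/121 = 3.
Foot = (-14, 24, 15) − 3·(-6, 6, 7) = (4, 6, -6).

(4, 6, -6)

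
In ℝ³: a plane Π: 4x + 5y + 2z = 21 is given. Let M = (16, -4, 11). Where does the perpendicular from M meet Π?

(12, -9, 9)

Foot = M − λn with λ = (n·M − d)/|n|² = (66 − 21)/45 = 1.
Foot = (16, -4, 11) − 1·(4, 5, 2) = (12, -9, 9).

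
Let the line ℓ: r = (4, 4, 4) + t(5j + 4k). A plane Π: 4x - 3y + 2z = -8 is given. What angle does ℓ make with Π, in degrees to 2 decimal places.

11.71

sin θ = |n·v| / (|n||v|) = |-7| / (√29 · √41) = 0.20301.
θ ≈ 11.71°.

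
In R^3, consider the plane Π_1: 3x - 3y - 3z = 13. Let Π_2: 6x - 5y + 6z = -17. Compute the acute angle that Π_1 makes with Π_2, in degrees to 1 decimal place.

73.0

cos θ = |n₁·n₂| / (|n₁||n₂|) = |15| / (√27 · √97).
θ = arccos(0.29311) ≈ 73.0°.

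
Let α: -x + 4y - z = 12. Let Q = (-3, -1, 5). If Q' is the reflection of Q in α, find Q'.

λ = (n·Q − d)/|n|² = (-6 − 12)/18 = -1.
Reflection = Q − 2λn = (-3, -1, 5) − (-2)·(-1, 4, -1) = (-5, 7, 3).

(-5, 7, 3)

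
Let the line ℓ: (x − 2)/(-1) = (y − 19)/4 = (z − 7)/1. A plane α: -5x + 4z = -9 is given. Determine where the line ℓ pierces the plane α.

ℓ has direction (-1, 4, 1) through (2, 19, 7).
Substitute r = (2, 19, 7) + t(-1, 4, 1) into the plane: 18 + 9t = -9, so t = -3.
Intersection: (2, 19, 7) + (-3)·(-1, 4, 1) = (5, 7, 4).

(5, 7, 4)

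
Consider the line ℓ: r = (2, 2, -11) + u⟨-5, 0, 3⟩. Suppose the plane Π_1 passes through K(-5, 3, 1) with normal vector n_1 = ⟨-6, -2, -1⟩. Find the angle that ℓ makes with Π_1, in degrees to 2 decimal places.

46.32

Π_1: n_1·r = n_1·K gives -6x - 2y - z = 23.
sin θ = |n·v| / (|n||v|) = |27| / (√41 · √34) = 0.72316.
θ ≈ 46.32°.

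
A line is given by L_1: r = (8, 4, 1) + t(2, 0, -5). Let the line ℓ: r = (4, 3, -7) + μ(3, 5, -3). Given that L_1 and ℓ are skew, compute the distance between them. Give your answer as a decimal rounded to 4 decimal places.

Common perpendicular direction n = (2, 0, -5) × (3, 5, -3) = (25, -9, 10).
With w = (4, 3, -7) − (8, 4, 1) = (-4, -1, -8), w · n = -171.
Distance = |w · n| / |n| = |-171| / √806 ≈ 6.0232.

6.0232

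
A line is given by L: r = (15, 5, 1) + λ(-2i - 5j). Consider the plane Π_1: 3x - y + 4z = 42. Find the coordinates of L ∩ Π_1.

(11, -5, 1)

Substitute r = (15, 5, 1) + t(-2, -5, 0) into the plane: 44 + (-1)t = 42, so t = 2.
Intersection: (15, 5, 1) + 2·(-2, -5, 0) = (11, -5, 1).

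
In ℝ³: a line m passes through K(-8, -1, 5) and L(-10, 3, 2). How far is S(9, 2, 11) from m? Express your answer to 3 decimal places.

16.698

A direction vector for m is L − K = (-2, 4, -3).
Taking (-8, -1, 5) on m with direction v = (-2, 4, -3): w = S − (-8, -1, 5) = (17, 3, 6), and w × v = (-33, 39, 74).
Distance = |w × v| / |v| = √8086 / √29 ≈ 16.698.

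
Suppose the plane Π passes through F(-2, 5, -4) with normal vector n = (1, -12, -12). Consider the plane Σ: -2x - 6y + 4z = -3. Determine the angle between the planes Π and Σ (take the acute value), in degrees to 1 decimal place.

80.0

Π: n·r = n·F gives x - 12y - 12z = -14.
cos θ = |n₁·n₂| / (|n₁||n₂|) = |22| / (√289 · √56).
θ = arccos(0.17293) ≈ 80.0°.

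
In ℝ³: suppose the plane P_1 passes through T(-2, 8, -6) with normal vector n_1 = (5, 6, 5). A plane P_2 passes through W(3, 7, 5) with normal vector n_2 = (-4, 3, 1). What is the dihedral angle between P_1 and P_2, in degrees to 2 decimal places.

P_1: n_1·r = n_1·T gives 5x + 6y + 5z = 8.
P_2: n_2·r = n_2·W gives -4x + 3y + z = 14.
cos θ = |n₁·n₂| / (|n₁||n₂|) = |3| / (√86 · √26).
θ = arccos(0.06344) ≈ 86.36°.

86.36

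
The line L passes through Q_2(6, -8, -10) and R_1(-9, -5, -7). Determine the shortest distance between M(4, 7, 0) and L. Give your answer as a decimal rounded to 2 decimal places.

16.84

A direction vector for L is R_1 − Q_2 = (-15, 3, 3).
Taking (6, -8, -10) on L with direction v = (-15, 3, 3): w = M − (6, -8, -10) = (-2, 15, 10), and w × v = (15, -144, 219).
Distance = |w × v| / |v| = √68922 / √243 ≈ 16.84.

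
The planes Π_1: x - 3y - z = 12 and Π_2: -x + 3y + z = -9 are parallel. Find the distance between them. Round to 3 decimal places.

Rescale Π_2 by 1/(-1): x - 3y - z = 9. Then distance = |12 − 9| / √11 ≈ 0.905.

0.905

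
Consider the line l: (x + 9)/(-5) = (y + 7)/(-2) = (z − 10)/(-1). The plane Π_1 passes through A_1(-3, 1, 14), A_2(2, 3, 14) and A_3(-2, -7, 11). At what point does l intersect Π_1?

(1, -3, 12)

l has direction (-5, -2, -1) through (-9, -7, 10).
A_1A_2 = (5, 2, 0), A_1A_3 = (1, -8, -3); a normal to Π_1 is A_1A_2 × A_1A_3 = (-6, 15, -42).
Using A_1: Π_1 has equation -6x + 15y - 42z = -555.
Substitute r = (-9, -7, 10) + t(-5, -2, -1) into the plane: -471 + 42t = -555, so t = -2.
Intersection: (-9, -7, 10) + (-2)·(-5, -2, -1) = (1, -3, 12).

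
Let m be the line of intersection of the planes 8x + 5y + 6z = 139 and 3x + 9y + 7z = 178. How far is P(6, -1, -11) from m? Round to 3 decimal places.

21.633

Direction of m: (8, 5, 6) × (3, 9, 7) = (-19, -38, 57).
A point on m: solving the two plane equations with x = 3 gives (3, 11, 10).
Taking (3, 11, 10) on m with direction v = (-19, -38, 57): w = P − (3, 11, 10) = (3, -12, -21), and w × v = (-1482, 228, -342).
Distance = |w × v| / |v| = √2365272 / √5054 ≈ 21.633.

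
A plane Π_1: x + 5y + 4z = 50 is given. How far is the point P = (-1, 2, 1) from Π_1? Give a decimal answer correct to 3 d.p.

5.709

n·P − d = (1)·(-1) + (5)·(2) + (4)·(1) − 50 = -37; |n| = √42.
Distance = |-37| / √42 = 37/√42 ≈ 5.709.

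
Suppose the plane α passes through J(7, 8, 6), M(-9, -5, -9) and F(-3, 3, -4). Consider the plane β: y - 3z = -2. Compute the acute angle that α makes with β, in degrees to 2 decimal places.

53.82

JM = (-16, -13, -15), JF = (-10, -5, -10); a normal to α is JM × JF = (55, -10, -50).
Using J: α has equation 55x - 10y - 50z = 5.
cos θ = |n₁·n₂| / (|n₁||n₂|) = |140| / (√5625 · √10).
θ = arccos(0.59029) ≈ 53.82°.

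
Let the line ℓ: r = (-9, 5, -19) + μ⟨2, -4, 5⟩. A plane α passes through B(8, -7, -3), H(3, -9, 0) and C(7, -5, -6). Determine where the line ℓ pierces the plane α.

(-5, -3, -9)

BH = (-5, -2, 3), BC = (-1, 2, -3); a normal to α is BH × BC = (0, -18, -12).
Using B: α has equation -18y - 12z = 162.
Substitute r = (-9, 5, -19) + t(2, -4, 5) into the plane: 138 + 12t = 162, so t = 2.
Intersection: (-9, 5, -19) + 2·(2, -4, 5) = (-5, -3, -9).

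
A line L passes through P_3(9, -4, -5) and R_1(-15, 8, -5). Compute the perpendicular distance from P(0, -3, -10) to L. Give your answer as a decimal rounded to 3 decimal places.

5.899

A direction vector for L is R_1 − P_3 = (-24, 12, 0).
Taking (9, -4, -5) on L with direction v = (-24, 12, 0): w = P − (9, -4, -5) = (-9, 1, -5), and w × v = (60, 120, -84).
Distance = |w × v| / |v| = √25056 / √720 ≈ 5.899.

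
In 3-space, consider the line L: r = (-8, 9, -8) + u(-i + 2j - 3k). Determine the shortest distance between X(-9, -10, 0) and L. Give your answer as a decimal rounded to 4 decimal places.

12.6576

Taking (-8, 9, -8) on L with direction v = (-1, 2, -3): w = X − (-8, 9, -8) = (-1, -19, 8), and w × v = (41, -11, -21).
Distance = |w × v| / |v| = √2243 / √14 ≈ 12.6576.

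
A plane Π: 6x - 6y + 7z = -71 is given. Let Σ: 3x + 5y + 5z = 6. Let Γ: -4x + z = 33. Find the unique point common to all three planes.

Solving the 3×3 linear system 6x - 6y + 7z = -71, 3x + 5y + 5z = 6, -4x + z = 33 (e.g. by elimination or Cramer's rule, determinant = 308) gives (-8, 5, 1).

(-8, 5, 1)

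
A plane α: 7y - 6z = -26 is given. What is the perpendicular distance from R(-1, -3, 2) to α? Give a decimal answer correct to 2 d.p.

0.76

n·R − d = (0)·(-1) + (7)·(-3) + (-6)·(2) − (-26) = -7; |n| = √85.
Distance = |-7| / √85 = 7/√85 ≈ 0.76.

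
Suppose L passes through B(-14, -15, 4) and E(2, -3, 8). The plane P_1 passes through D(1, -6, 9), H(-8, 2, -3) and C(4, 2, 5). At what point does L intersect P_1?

(-2, -6, 7)

A direction vector for L is E − B = (16, 12, 4).
DH = (-9, 8, -12), DC = (3, 8, -4); a normal to P_1 is DH × DC = (64, -72, -96).
Using D: P_1 has equation 64x - 72y - 96z = -368.
Substitute r = (-14, -15, 4) + t(16, 12, 4) into the plane: -200 + (-224)t = -368, so t = 3/4.
Intersection: (-14, -15, 4) + (3/4)·(16, 12, 4) = (-2, -6, 7).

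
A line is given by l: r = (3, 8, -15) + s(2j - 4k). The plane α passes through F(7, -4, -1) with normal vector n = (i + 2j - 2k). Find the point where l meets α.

(3, 0, 1)

α: n·r = n·F gives x + 2y - 2z = 1.
Substitute r = (3, 8, -15) + t(0, 2, -4) into the plane: 49 + 12t = 1, so t = -4.
Intersection: (3, 8, -15) + (-4)·(0, 2, -4) = (3, 0, 1).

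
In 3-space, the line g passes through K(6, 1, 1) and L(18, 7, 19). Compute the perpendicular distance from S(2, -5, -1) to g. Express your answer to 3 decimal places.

A direction vector for g is L − K = (12, 6, 18).
Taking (6, 1, 1) on g with direction v = (12, 6, 18): w = S − (6, 1, 1) = (-4, -6, -2), and w × v = (-96, 48, 48).
Distance = |w × v| / |v| = √13824 / √504 ≈ 5.237.

5.237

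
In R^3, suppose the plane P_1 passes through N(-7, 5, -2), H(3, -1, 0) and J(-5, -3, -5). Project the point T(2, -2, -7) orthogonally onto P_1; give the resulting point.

(0, -4, -3)

NH = (10, -6, 2), NJ = (2, -8, -3); a normal to P_1 is NH × NJ = (34, 34, -68).
Using N: P_1 has equation 34x + 34y - 68z = 68.
Foot = T − λn with λ = (n·T − d)/|n|² = (476 − 68)/6936 = 1/17.
Foot = (2, -2, -7) − (1/17)·(34, 34, -68) = (0, -4, -3).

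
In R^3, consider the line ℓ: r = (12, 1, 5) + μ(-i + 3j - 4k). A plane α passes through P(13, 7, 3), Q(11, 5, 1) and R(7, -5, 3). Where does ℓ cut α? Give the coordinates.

(10, 7, -3)

PQ = (-2, -2, -2), PR = (-6, -12, 0); a normal to α is PQ × PR = (-24, 12, 12).
Using P: α has equation -24x + 12y + 12z = -192.
Substitute r = (12, 1, 5) + t(-1, 3, -4) into the plane: -216 + 12t = -192, so t = 2.
Intersection: (12, 1, 5) + 2·(-1, 3, -4) = (10, 7, -3).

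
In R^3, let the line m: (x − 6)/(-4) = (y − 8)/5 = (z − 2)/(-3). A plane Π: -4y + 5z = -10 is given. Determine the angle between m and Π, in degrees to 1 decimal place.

m has direction (-4, 5, -3) through (6, 8, 2).
sin θ = |n·v| / (|n||v|) = |-35| / (√41 · √50) = 0.77302.
θ ≈ 50.6°.

50.6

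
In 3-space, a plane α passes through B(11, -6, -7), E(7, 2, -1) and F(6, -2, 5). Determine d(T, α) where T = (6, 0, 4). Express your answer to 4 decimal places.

BE = (-4, 8, 6), BF = (-5, 4, 12); a normal to α is BE × BF = (72, 18, 24).
Using B: α has equation 72x + 18y + 24z = 516.
n·T − d = (72)·(6) + (18)·(0) + (24)·(4) − 516 = 12; |n| = √6084.
Distance = |12| / √6084 = 12/√6084 ≈ 0.1538.

0.1538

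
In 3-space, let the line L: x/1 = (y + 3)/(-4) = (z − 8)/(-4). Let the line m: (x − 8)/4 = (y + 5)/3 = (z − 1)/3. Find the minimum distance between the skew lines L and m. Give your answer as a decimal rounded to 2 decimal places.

L has direction (1, -4, -4) through (0, -3, 8).
m has direction (4, 3, 3) through (8, -5, 1).
Common perpendicular direction n = (1, -4, -4) × (4, 3, 3) = (0, -19, 19).
With w = (8, -5, 1) − (0, -3, 8) = (8, -2, -7), w · n = -95.
Distance = |w · n| / |n| = |-95| / √722 ≈ 3.54.

3.54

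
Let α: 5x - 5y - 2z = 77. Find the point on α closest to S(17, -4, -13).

(12, 1, -11)

Foot = S − λn with λ = (n·S − d)/|n|² = (131 − 77)/54 = 1.
Foot = (17, -4, -13) − 1·(5, -5, -2) = (12, 1, -11).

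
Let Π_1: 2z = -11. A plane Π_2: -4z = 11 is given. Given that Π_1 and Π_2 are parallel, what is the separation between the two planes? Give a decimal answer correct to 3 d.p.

Rescale Π_2 by 1/(-2): 2z = -11/2. Then distance = |-11 − (-11/2)| / √4 ≈ 2.750.

2.750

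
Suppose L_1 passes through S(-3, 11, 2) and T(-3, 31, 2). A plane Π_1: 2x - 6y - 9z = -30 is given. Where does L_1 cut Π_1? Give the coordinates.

A direction vector for L_1 is T − S = (0, 20, 0).
Substitute r = (-3, 11, 2) + t(0, 20, 0) into the plane: -90 + (-120)t = -30, so t = -1/2.
Intersection: (-3, 11, 2) + (-1/2)·(0, 20, 0) = (-3, 1, 2).

(-3, 1, 2)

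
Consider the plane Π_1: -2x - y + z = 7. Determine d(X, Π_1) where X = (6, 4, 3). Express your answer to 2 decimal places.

n·X − d = (-2)·(6) + (-1)·(4) + (1)·(3) − 7 = -20; |n| = √6.
Distance = |-20| / √6 = 20/√6 ≈ 8.16.

8.16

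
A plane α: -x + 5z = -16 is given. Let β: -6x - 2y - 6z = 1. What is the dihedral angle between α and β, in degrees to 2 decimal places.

cos θ = |n₁·n₂| / (|n₁||n₂|) = |-24| / (√26 · √76).
θ = arccos(0.53991) ≈ 57.32°.

57.32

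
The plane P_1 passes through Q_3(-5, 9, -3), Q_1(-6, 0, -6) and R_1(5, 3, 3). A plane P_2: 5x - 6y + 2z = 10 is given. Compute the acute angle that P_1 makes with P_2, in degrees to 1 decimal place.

Q_3Q_1 = (-1, -9, -3), Q_3R_1 = (10, -6, 6); a normal to P_1 is Q_3Q_1 × Q_3R_1 = (-72, -24, 96).
Using Q_3: P_1 has equation -72x - 24y + 96z = -144.
cos θ = |n₁·n₂| / (|n₁||n₂|) = |-24| / (√14976 · √65).
θ = arccos(0.02433) ≈ 88.6°.

88.6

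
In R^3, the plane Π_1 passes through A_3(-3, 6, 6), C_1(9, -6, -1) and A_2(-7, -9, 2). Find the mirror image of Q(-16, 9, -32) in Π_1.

(2, -15, 40)

A_3C_1 = (12, -12, -7), A_3A_2 = (-4, -15, -4); a normal to Π_1 is A_3C_1 × A_3A_2 = (-57, 76, -228).
Using A_3: Π_1 has equation -57x + 76y - 228z = -741.
λ = (n·Q − d)/|n|² = (8892 − (-741))/61009 = 3/19.
Reflection = Q − 2λn = (-16, 9, -32) − (6/19)·(-57, 76, -228) = (2, -15, 40).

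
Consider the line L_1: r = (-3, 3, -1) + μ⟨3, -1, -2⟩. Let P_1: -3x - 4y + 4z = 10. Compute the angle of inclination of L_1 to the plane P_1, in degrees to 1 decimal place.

32.9

sin θ = |n·v| / (|n||v|) = |-13| / (√41 · √14) = 0.54261.
θ ≈ 32.9°.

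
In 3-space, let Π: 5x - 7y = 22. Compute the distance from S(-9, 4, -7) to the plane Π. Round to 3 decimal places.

n·S − d = (5)·(-9) + (-7)·(4) + (0)·(-7) − 22 = -95; |n| = √74.
Distance = |-95| / √74 = 95/√74 ≈ 11.044.

11.044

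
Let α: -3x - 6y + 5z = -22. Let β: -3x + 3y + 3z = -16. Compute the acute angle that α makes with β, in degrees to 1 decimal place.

82.1

cos θ = |n₁·n₂| / (|n₁||n₂|) = |6| / (√70 · √27).
θ = arccos(0.13801) ≈ 82.1°.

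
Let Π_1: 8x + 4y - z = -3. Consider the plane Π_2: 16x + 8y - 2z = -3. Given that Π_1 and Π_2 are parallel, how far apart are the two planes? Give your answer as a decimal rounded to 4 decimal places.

0.1667

Rescale Π_2 by 1/2: 8x + 4y - z = -3/2. Then distance = |-3 − (-3/2)| / √81 ≈ 0.1667.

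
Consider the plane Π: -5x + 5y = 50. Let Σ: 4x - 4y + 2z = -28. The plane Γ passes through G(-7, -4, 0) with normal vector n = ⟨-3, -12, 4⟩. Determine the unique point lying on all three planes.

(-11, -1, 6)

Γ: n·r = n·G gives -3x - 12y + 4z = 69.
Solving the 3×3 linear system -5x + 5y = 50, 4x - 4y + 2z = -28, -3x - 12y + 4z = 69 (e.g. by elimination or Cramer's rule, determinant = -150) gives (-11, -1, 6).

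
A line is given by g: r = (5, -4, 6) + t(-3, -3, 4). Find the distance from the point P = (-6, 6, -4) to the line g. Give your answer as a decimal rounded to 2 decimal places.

16.76

Taking (5, -4, 6) on g with direction v = (-3, -3, 4): w = P − (5, -4, 6) = (-11, 10, -10), and w × v = (10, 74, 63).
Distance = |w × v| / |v| = √9545 / √34 ≈ 16.76.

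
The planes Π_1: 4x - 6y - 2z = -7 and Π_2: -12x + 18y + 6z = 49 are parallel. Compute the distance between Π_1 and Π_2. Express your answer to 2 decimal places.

1.25

Rescale Π_2 by 1/(-3): 4x - 6y - 2z = -49/3. Then distance = |-7 − (-49/3)| / √56 ≈ 1.25.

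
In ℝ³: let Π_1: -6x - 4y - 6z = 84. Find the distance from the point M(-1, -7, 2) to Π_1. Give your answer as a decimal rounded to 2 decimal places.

6.61

n·M − d = (-6)·(-1) + (-4)·(-7) + (-6)·(2) − 84 = -62; |n| = √88.
Distance = |-62| / √88 = 62/√88 ≈ 6.61.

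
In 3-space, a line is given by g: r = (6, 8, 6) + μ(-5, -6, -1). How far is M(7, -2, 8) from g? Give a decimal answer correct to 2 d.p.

Taking (6, 8, 6) on g with direction v = (-5, -6, -1): w = M − (6, 8, 6) = (1, -10, 2), and w × v = (22, -9, -56).
Distance = |w × v| / |v| = √3701 / √62 ≈ 7.73.

7.73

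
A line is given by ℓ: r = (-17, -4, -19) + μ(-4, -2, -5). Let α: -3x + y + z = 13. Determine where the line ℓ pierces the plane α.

Substitute r = (-17, -4, -19) + t(-4, -2, -5) into the plane: 28 + 5t = 13, so t = -3.
Intersection: (-17, -4, -19) + (-3)·(-4, -2, -5) = (-5, 2, -4).

(-5, 2, -4)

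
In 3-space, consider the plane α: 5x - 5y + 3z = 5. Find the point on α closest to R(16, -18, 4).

(1, -3, -5)

Foot = R − λn with λ = (n·R − d)/|n|² = (182 − 5)/59 = 3.
Foot = (16, -18, 4) − 3·(5, -5, 3) = (1, -3, -5).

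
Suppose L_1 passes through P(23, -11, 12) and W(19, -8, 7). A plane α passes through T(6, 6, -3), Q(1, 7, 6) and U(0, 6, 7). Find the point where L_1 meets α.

(7, 1, -8)

A direction vector for L_1 is W − P = (-4, 3, -5).
TQ = (-5, 1, 9), TU = (-6, 0, 10); a normal to α is TQ × TU = (10, -4, 6).
Using T: α has equation 10x - 4y + 6z = 18.
Substitute r = (23, -11, 12) + t(-4, 3, -5) into the plane: 346 + (-82)t = 18, so t = 4.
Intersection: (23, -11, 12) + 4·(-4, 3, -5) = (7, 1, -8).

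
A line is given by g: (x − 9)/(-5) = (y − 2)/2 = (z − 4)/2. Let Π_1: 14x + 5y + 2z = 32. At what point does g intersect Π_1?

(-1, 6, 8)

g has direction (-5, 2, 2) through (9, 2, 4).
Substitute r = (9, 2, 4) + t(-5, 2, 2) into the plane: 144 + (-56)t = 32, so t = 2.
Intersection: (9, 2, 4) + 2·(-5, 2, 2) = (-1, 6, 8).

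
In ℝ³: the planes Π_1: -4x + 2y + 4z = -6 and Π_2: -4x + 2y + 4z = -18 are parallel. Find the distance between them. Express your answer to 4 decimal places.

2.0000

Same normal n = (-4, 2, 4) with |n| = √36; distance = |-6 − (-18)| / |n| = 12/√36 ≈ 2.0000.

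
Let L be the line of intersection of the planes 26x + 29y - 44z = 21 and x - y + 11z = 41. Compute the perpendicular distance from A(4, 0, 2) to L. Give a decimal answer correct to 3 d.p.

Direction of L: (26, 29, -44) × (1, -1, 11) = (275, -330, -55).
A point on L: solving the two plane equations with x = 2 gives (2, 5, 4).
Taking (2, 5, 4) on L with direction v = (275, -330, -55): w = A − (2, 5, 4) = (2, -5, -2), and w × v = (-385, -440, 715).
Distance = |w × v| / |v| = √853050 / √187550 ≈ 2.133.

2.133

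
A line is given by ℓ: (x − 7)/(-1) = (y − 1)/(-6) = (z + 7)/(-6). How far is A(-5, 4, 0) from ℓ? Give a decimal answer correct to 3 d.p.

ℓ has direction (-1, -6, -6) through (7, 1, -7).
Taking (7, 1, -7) on ℓ with direction v = (-1, -6, -6): w = A − (7, 1, -7) = (-12, 3, 7), and w × v = (24, -79, 75).
Distance = |w × v| / |v| = √12442 / √73 ≈ 13.055.

13.055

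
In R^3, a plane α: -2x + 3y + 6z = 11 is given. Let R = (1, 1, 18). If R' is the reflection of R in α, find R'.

(9, -11, -6)

λ = (n·R − d)/|n|² = (109 − 11)/49 = 2.
Reflection = R − 2λn = (1, 1, 18) − 4·(-2, 3, 6) = (9, -11, -6).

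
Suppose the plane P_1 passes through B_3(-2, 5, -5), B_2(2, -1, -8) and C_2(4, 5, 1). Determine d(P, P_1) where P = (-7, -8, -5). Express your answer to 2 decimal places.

11.00

B_3B_2 = (4, -6, -3), B_3C_2 = (6, 0, 6); a normal to P_1 is B_3B_2 × B_3C_2 = (-36, -42, 36).
Using B_3: P_1 has equation -36x - 42y + 36z = -318.
n·P − d = (-36)·(-7) + (-42)·(-8) + (36)·(-5) − (-318) = 726; |n| = √4356.
Distance = |726| / √4356 = 726/√4356 ≈ 11.00.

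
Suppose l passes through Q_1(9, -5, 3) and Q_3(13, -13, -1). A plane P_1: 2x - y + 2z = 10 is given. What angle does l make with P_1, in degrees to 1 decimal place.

A direction vector for l is Q_3 − Q_1 = (4, -8, -4).
sin θ = |n·v| / (|n||v|) = |8| / (√9 · √96) = 0.27217.
θ ≈ 15.8°.

15.8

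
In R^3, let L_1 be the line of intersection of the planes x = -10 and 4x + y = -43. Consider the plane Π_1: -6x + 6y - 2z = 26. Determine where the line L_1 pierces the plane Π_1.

(-10, -3, 8)

Direction of L_1: (1, 0, 0) × (4, 1, 0) = (0, 0, 1).
A point on L_1: solving the two plane equations with z = 12 gives (-10, -3, 12).
Substitute r = (-10, -3, 12) + t(0, 0, 1) into the plane: 18 + (-2)t = 26, so t = -4.
Intersection: (-10, -3, 12) + (-4)·(0, 0, 1) = (-10, -3, 8).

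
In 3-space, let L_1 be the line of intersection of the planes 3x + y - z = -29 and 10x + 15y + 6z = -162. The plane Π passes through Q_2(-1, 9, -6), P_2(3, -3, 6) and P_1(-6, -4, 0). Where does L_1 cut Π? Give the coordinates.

Direction of L_1: (3, 1, -1) × (10, 15, 6) = (21, -28, 35).
A point on L_1: solving the two plane equations with x = -18 gives (-18, 8, -17).
Q_2P_2 = (4, -12, 12), Q_2P_1 = (-5, -13, 6); a normal to Π is Q_2P_2 × Q_2P_1 = (84, -84, -112).
Using Q_2: Π has equation 84x - 84y - 112z = -168.
Substitute r = (-18, 8, -17) + t(21, -28, 35) into the plane: -280 + 196t = -168, so t = 4/7.
Intersection: (-18, 8, -17) + (4/7)·(21, -28, 35) = (-6, -8, 3).

(-6, -8, 3)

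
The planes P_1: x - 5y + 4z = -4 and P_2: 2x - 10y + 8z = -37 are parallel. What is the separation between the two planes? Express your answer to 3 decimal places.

2.237

Rescale P_2 by 1/2: x - 5y + 4z = -37/2. Then distance = |-4 − (-37/2)| / √42 ≈ 2.237.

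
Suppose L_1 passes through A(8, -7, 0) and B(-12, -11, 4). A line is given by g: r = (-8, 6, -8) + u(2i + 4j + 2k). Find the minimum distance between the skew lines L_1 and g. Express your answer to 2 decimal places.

17.64

A direction vector for L_1 is B − A = (-20, -4, 4).
Common perpendicular direction n = (-20, -4, 4) × (2, 4, 2) = (-24, 48, -72).
With w = (-8, 6, -8) − (8, -7, 0) = (-16, 13, -8), w · n = 1584.
Distance = |w · n| / |n| = |1584| / √8064 ≈ 17.64.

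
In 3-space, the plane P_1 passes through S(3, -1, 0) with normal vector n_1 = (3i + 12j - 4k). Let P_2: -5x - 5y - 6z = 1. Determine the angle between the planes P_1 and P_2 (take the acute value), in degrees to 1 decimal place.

P_1: n_1·r = n_1·S gives 3x + 12y - 4z = -3.
cos θ = |n₁·n₂| / (|n₁||n₂|) = |-51| / (√169 · √86).
θ = arccos(0.42304) ≈ 65.0°.

65.0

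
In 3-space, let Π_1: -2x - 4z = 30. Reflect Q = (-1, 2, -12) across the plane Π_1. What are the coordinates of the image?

λ = (n·Q − d)/|n|² = (50 − 30)/20 = 1.
Reflection = Q − 2λn = (-1, 2, -12) − 2·(-2, 0, -4) = (3, 2, -4).

(3, 2, -4)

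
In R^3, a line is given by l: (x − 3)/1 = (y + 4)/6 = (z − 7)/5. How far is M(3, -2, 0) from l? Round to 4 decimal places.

6.6684

l has direction (1, 6, 5) through (3, -4, 7).
Taking (3, -4, 7) on l with direction v = (1, 6, 5): w = M − (3, -4, 7) = (0, 2, -7), and w × v = (52, -7, -2).
Distance = |w × v| / |v| = √2757 / √62 ≈ 6.6684.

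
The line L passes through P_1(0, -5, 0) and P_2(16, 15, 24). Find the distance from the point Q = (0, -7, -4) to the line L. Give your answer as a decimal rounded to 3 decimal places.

2.233

A direction vector for L is P_2 − P_1 = (16, 20, 24).
Taking (0, -5, 0) on L with direction v = (16, 20, 24): w = Q − (0, -5, 0) = (0, -2, -4), and w × v = (32, -64, 32).
Distance = |w × v| / |v| = √6144 / √1232 ≈ 2.233.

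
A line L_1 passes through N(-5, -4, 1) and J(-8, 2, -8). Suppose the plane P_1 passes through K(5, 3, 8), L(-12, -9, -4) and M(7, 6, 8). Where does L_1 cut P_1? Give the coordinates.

(-4, -6, 4)

A direction vector for L_1 is J − N = (-3, 6, -9).
KL = (-17, -12, -12), KM = (2, 3, 0); a normal to P_1 is KL × KM = (36, -24, -27).
Using K: P_1 has equation 36x - 24y - 27z = -108.
Substitute r = (-5, -4, 1) + t(-3, 6, -9) into the plane: -111 + (-9)t = -108, so t = -1/3.
Intersection: (-5, -4, 1) + (-1/3)·(-3, 6, -9) = (-4, -6, 4).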